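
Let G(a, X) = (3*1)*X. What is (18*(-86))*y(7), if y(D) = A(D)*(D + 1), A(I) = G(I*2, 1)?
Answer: -37152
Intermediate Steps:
G(a, X) = 3*X
A(I) = 3 (A(I) = 3*1 = 3)
y(D) = 3 + 3*D (y(D) = 3*(D + 1) = 3*(1 + D) = 3 + 3*D)
(18*(-86))*y(7) = (18*(-86))*(3 + 3*7) = -1548*(3 + 21) = -1548*24 = -37152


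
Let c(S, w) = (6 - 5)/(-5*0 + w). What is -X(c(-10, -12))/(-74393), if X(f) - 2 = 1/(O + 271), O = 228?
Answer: 999/37122107 ≈ 2.6911e-5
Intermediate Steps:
c(S, w) = 1/w (c(S, w) = 1/(0 + w) = 1/w)
X(f) = 999/499 (X(f) = 2 + 1/(228 + 271) = 2 + 1/499 = 999/499)
-X(c(-10, -12))/(-74393) = -1*999/499/(-74393) = -999/499*(-1/74393) = 999/37122107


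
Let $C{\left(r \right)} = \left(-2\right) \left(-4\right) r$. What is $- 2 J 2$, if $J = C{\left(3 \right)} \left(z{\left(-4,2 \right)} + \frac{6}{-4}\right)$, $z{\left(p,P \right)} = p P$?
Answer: $912$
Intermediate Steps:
$C{\left(r \right)} = 8 r$
$z{\left(p,P \right)} = P p$
$J = -228$ ($J = 8 \cdot 3 \left(2 \left(-4\right) + \frac{6}{-4}\right) = 24 \left(-8 + 6 \left(- \frac{1}{4}\right)\right) = 24 \left(-8 - \frac{3}{2}\right) = 24 \left(- \frac{19}{2}\right) = -228$)
$- 2 J 2 = \left(-2\right) \left(-228\right) 2 = 456 \cdot 2 = 912$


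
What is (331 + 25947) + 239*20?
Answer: 31058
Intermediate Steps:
(331 + 25947) + 239*20 = 26278 + 4780 = 31058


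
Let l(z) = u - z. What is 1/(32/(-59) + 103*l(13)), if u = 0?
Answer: -59/79033 ≈ -0.00074652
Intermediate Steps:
l(z) = -z (l(z) = 0 - z = -z)
1/(32/(-59) + 103*l(13)) = 1/(32/(-59) + 103*(-1*13)) = 1/(32*(-1/59) + 103*(-13)) = 1/(-32/59 - 1339) = 1/(-79033/59) = -59/79033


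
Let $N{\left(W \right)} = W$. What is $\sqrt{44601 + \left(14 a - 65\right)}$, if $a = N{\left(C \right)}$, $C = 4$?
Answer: $4 \sqrt{2787} \approx 211.17$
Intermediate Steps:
$a = 4$
$\sqrt{44601 + \left(14 a - 65\right)} = \sqrt{44601 + \left(14 \cdot 4 - 65\right)} = \sqrt{44601 + \left(56 - 65\right)} = \sqrt{44601 - 9} = \sqrt{44592} = 4 \sqrt{2787}$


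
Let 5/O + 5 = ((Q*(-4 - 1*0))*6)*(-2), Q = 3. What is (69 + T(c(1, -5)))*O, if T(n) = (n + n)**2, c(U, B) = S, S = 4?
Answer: 665/139 ≈ 4.7842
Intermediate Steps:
c(U, B) = 4
T(n) = 4*n**2 (T(n) = (2*n)**2 = 4*n**2)
O = 5/139 (O = 5/(-5 + ((3*(-4 - 1*0))*6)*(-2)) = 5/(-5 + ((3*(-4 + 0))*6)*(-2)) = 5/(-5 + ((3*(-4))*6)*(-2)) = 5/(-5 - 12*6*(-2)) = 5/(-5 - 72*(-2)) = 5/(-5 + 144) = 5/139 ≈ 0.035971)
(69 + T(c(1, -5)))*O = (69 + 4*4**2)*(5/139) = (69 + 4*16)*(5/139) = (69 + 64)*(5/139) = 133*(5/139) = 665/139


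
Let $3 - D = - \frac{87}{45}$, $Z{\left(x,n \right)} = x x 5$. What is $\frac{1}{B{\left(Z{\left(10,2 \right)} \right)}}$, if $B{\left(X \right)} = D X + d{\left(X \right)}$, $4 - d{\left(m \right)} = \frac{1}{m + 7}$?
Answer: $\frac{507}{1252627} \approx 0.00040475$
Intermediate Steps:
$Z{\left(x,n \right)} = 5 x^{2}$ ($Z{\left(x,n \right)} = x^{2} \cdot 5 = 5 x^{2}$)
$d{\left(m \right)} = 4 - \frac{1}{7 + m}$ ($d{\left(m \right)} = 4 - \frac{1}{m + 7} = 4 - \frac{1}{7 + m}$)
$D = \frac{74}{15}$ ($D = 3 - - \frac{87}{45} = 3 - \left(-87\right) \frac{1}{45} = 3 - - \frac{29}{15} = 3 + \frac{29}{15} = \frac{74}{15} \approx 4.9333$)
$B{\left(X \right)} = \frac{74 X}{15} + \frac{27 + 4 X}{7 + X}$
$\frac{1}{B{\left(Z{\left(10,2 \right)} \right)}} = \frac{1}{\frac{1}{15} \frac{1}{7 + 5 \cdot 10^{2}} \left(405 + 74 \left(5 \cdot 10^{2}\right)^{2} + 578 \cdot 5 \cdot 10^{2}\right)} = \frac{1}{\frac{1}{15} \frac{1}{7 + 5 \cdot 100} \left(405 + 74 \left(5 \cdot 100\right)^{2} + 578 \cdot 5 \cdot 100\right)} = \frac{1}{\frac{1}{15} \frac{1}{7 + 500} \left(405 + 74 \cdot 500^{2} + 578 \cdot 500\right)} = \frac{1}{\frac{1}{15} \cdot \frac{1}{507} \left(405 + 74 \cdot 250000 + 289000\right)} = \frac{1}{\frac{1}{15} \cdot \frac{1}{507} \left(405 + 18500000 + 289000\right)} = \frac{1}{\frac{1}{15} \cdot \frac{1}{507} \cdot 18789405} = \frac{1}{\frac{1252627}{507}} = \frac{507}{1252627}$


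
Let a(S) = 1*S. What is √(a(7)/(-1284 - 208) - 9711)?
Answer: I*√5404329487/746 ≈ 98.544*I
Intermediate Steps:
a(S) = S
√(a(7)/(-1284 - 208) - 9711) = √(7/(-1284 - 208) - 9711) = √(7/(-1492) - 9711) = √(-1/1492*7 - 9711) = √(-7/1492 - 9711) = √(-14488819/1492) = I*√5404329487/746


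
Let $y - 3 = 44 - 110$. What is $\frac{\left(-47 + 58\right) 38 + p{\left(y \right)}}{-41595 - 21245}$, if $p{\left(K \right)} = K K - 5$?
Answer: $- \frac{2191}{31420} \approx -0.069733$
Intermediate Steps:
$y = -63$ ($y = 3 + \left(44 - 110\right) = 3 - 66 = -63$)
$p{\left(K \right)} = -5 + K^{2}$ ($p{\left(K \right)} = K^{2} - 5 = -5 + K^{2}$)
$\frac{\left(-47 + 58\right) 38 + p{\left(y \right)}}{-41595 - 21245} = \frac{\left(-47 + 58\right) 38 - \left(5 - \left(-63\right)^{2}\right)}{-41595 - 21245} = \frac{11 \cdot 38 + \left(-5 + 3969\right)}{-62840} = \left(418 + 3964\right) \left(- \frac{1}{62840}\right) = 4382 \left(- \frac{1}{62840}\right) = - \frac{2191}{31420}$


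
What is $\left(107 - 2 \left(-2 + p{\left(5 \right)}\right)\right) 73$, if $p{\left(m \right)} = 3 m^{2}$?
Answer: $-2847$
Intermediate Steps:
$\left(107 - 2 \left(-2 + p{\left(5 \right)}\right)\right) 73 = \left(107 - 2 \left(-2 + 3 \cdot 5^{2}\right)\right) 73 = \left(107 - 2 \left(-2 + 3 \cdot 25\right)\right) 73 = \left(107 - 2 \left(-2 + 75\right)\right) 73 = \left(107 - 2 \cdot 73\right) 73 = \left(107 - 146\right) 73 = \left(-39\right) 73 = -2847$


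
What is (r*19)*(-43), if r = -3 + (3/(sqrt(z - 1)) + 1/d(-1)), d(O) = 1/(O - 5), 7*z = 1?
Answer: 7353 + 817*I*sqrt(42)/2 ≈ 7353.0 + 2647.4*I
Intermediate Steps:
z = 1/7 (z = (1/7)*1 = 1/7 ≈ 0.14286)
d(O) = 1/(-5 + O)
r = -9 - I*sqrt(42)/2 (r = -3 + (3/(sqrt(1/7 - 1)) + 1/1/(-5 - 1)) = -3 + (3/(sqrt(-6/7)) + 1/1/(-6)) = -3 + (3/((I*sqrt(42)/7)) + 1/(-1/6)) = -3 + (3*(-I*sqrt(42)/6) + 1*(-6)) = -3 + (-I*sqrt(42)/2 - 6) = -3 + (-6 - I*sqrt(42)/2) = -9 - I*sqrt(42)/2 ≈ -9.0 - 3.2404*I)
(r*19)*(-43) = ((-9 - I*sqrt(42)/2)*19)*(-43) = (-171 - 19*I*sqrt(42)/2)*(-43) = 7353 + 817*I*sqrt(42)/2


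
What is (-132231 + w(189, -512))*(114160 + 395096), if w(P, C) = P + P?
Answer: -67146931368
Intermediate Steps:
w(P, C) = 2*P
(-132231 + w(189, -512))*(114160 + 395096) = (-132231 + 2*189)*(114160 + 395096) = (-132231 + 378)*509256 = -131853*509256 = -67146931368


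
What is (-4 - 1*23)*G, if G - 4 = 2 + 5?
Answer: -297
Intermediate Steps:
G = 11 (G = 4 + (2 + 5) = 4 + 7 = 11)
(-4 - 1*23)*G = (-4 - 1*23)*11 = (-4 - 23)*11 = -27*11 = -297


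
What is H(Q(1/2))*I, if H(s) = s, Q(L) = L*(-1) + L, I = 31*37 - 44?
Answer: 0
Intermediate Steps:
I = 1103 (I = 1147 - 44 = 1103)
Q(L) = 0 (Q(L) = -L + L = 0)
H(Q(1/2))*I = 0*1103 = 0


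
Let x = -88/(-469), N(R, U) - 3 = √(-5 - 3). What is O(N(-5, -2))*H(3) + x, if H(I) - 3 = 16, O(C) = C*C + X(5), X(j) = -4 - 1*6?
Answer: -80111/469 + 228*I*√2 ≈ -170.81 + 322.44*I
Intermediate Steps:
X(j) = -10 (X(j) = -4 - 6 = -10)
N(R, U) = 3 + 2*I*√2 (N(R, U) = 3 + √(-5 - 3) = 3 + √(-8) = 3 + 2*I*√2)
O(C) = -10 + C² (O(C) = C*C - 10 = C² - 10 = -10 + C²)
x = 88/469 (x = -88*(-1/469) = 88/469 ≈ 0.18763)
H(I) = 19 (H(I) = 3 + 16 = 19)
O(N(-5, -2))*H(3) + x = (-10 + (3 + 2*I*√2)²)*19 + 88/469 = (-190 + 19*(3 + 2*I*√2)²) + 88/469 = -89022/469 + 19*(3 + 2*I*√2)²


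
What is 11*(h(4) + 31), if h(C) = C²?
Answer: 517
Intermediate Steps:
11*(h(4) + 31) = 11*(4² + 31) = 11*(16 + 31) = 11*47 = 517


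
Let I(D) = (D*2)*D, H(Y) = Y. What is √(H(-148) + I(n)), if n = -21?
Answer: √734 ≈ 27.092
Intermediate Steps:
I(D) = 2*D² (I(D) = (2*D)*D = 2*D²)
√(H(-148) + I(n)) = √(-148 + 2*(-21)²) = √(-148 + 2*441) = √(-148 + 882) = √734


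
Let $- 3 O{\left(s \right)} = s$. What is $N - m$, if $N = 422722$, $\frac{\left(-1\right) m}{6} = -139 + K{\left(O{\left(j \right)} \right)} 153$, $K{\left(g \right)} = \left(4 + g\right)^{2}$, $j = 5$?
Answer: $426886$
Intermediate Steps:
$O{\left(s \right)} = - \frac{s}{3}$
$m = -4164$ ($m = - 6 \left(-139 + \left(4 - \frac{5}{3}\right)^{2} \cdot 153\right) = - 6 \left(-139 + \left(\frac{7}{3}\right)^{2} \cdot 153\right) = - 6 \left(-139 + \frac{49}{9} \cdot 153\right) = - 6 \left(-139 + 833\right) = \left(-6\right) 694 = -4164$)
$N - m = 422722 - -4164 = 422722 + 4164 = 426886$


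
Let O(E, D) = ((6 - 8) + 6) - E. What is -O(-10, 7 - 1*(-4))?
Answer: -14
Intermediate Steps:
O(E, D) = 4 - E (O(E, D) = (-2 + 6) - E = 4 - E)
-O(-10, 7 - 1*(-4)) = -(4 - 1*(-10)) = -(4 + 10) = -1*14 = -14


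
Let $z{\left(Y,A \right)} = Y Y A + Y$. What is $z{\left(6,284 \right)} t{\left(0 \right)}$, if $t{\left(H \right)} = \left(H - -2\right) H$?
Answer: $0$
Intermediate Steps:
$z{\left(Y,A \right)} = Y + A Y^{2}$ ($z{\left(Y,A \right)} = Y^{2} A + Y = A Y^{2} + Y = Y + A Y^{2}$)
$t{\left(H \right)} = H \left(2 + H\right)$ ($t{\left(H \right)} = \left(H + 2\right) H = \left(2 + H\right) H = H \left(2 + H\right)$)
$z{\left(6,284 \right)} t{\left(0 \right)} = 6 \left(1 + 284 \cdot 6\right) 0 \left(2 + 0\right) = 6 \left(1 + 1704\right) 0 \cdot 2 = 6 \cdot 1705 \cdot 0 = 10230 \cdot 0 = 0$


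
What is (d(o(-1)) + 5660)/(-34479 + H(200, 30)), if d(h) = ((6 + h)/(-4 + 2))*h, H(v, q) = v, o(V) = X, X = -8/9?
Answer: -458644/2776599 ≈ -0.16518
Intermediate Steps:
X = -8/9 (X = -8*⅑ = -8/9 ≈ -0.88889)
o(V) = -8/9
d(h) = h*(-3 - h/2) (d(h) = ((6 + h)/(-2))*h = ((6 + h)*(-½))*h = (-3 - h/2)*h = h*(-3 - h/2))
(d(o(-1)) + 5660)/(-34479 + H(200, 30)) = (-½*(-8/9)*(6 - 8/9) + 5660)/(-34479 + 200) = (-½*(-8/9)*46/9 + 5660)/(-34279) = (184/81 + 5660)*(-1/34279) = (458644/81)*(-1/34279) = -458644/2776599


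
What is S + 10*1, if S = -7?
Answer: 3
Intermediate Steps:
S + 10*1 = -7 + 10*1 = -7 + 10 = 3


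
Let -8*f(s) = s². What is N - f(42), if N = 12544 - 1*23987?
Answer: -22445/2 ≈ -11223.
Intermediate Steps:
f(s) = -s²/8
N = -11443 (N = 12544 - 23987 = -11443)
N - f(42) = -11443 - (-1)*42²/8 = -11443 - (-1)*1764/8 = -11443 - 1*(-441/2) = -11443 + 441/2 = -22445/2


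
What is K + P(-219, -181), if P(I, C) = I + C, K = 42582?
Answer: 42182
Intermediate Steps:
P(I, C) = C + I
K + P(-219, -181) = 42582 + (-181 - 219) = 42582 - 400 = 42182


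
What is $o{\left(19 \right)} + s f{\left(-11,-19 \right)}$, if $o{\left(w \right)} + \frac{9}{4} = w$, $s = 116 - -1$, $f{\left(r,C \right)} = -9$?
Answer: $- \frac{4145}{4} \approx -1036.3$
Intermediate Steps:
$s = 117$ ($s = 116 + 1 = 117$)
$o{\left(w \right)} = - \frac{9}{4} + w$
$o{\left(19 \right)} + s f{\left(-11,-19 \right)} = \left(- \frac{9}{4} + 19\right) + 117 \left(-9\right) = \frac{67}{4} - 1053 = - \frac{4145}{4}$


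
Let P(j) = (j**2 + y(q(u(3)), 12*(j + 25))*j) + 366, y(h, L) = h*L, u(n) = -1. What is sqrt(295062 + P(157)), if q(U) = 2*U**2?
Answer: sqrt(1005853) ≈ 1002.9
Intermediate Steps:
y(h, L) = L*h
P(j) = 366 + j**2 + j*(600 + 24*j) (P(j) = (j**2 + ((12*(j + 25))*(2*(-1)**2))*j) + 366 = (j**2 + ((12*(25 + j))*(2*1))*j) + 366 = (j**2 + ((300 + 12*j)*2)*j) + 366 = (j**2 + (600 + 24*j)*j) + 366 = (j**2 + j*(600 + 24*j)) + 366 = 366 + j**2 + j*(600 + 24*j))
sqrt(295062 + P(157)) = sqrt(295062 + (366 + 25*157**2 + 600*157)) = sqrt(295062 + (366 + 25*24649 + 94200)) = sqrt(295062 + (366 + 616225 + 94200)) = sqrt(295062 + 710791) = sqrt(1005853)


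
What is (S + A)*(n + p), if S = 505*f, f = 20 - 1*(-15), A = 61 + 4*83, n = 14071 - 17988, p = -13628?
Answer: -317003060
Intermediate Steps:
n = -3917
A = 393 (A = 61 + 332 = 393)
f = 35 (f = 20 + 15 = 35)
S = 17675 (S = 505*35 = 17675)
(S + A)*(n + p) = (17675 + 393)*(-3917 - 13628) = 18068*(-17545) = -317003060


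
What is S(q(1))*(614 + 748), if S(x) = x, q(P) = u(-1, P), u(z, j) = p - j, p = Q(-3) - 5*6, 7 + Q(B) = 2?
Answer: -49032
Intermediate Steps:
Q(B) = -5 (Q(B) = -7 + 2 = -5)
p = -35 (p = -5 - 5*6 = -5 - 30 = -35)
u(z, j) = -35 - j
q(P) = -35 - P
S(q(1))*(614 + 748) = (-35 - 1*1)*(614 + 748) = (-35 - 1)*1362 = -36*1362 = -49032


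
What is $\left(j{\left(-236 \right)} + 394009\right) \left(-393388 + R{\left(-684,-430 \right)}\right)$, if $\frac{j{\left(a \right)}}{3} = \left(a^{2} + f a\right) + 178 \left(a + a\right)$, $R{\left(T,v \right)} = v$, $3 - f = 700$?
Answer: $-316048790450$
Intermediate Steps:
$f = -697$ ($f = 3 - 700 = -697$)
$j{\left(a \right)} = - 1023 a + 3 a^{2}$ ($j{\left(a \right)} = 3 \left(\left(a^{2} - 697 a\right) + 178 \left(a + a\right)\right) = 3 \left(\left(a^{2} - 697 a\right) + 178 \cdot 2 a\right) = 3 \left(\left(a^{2} - 697 a\right) + 356 a\right) = 3 \left(a^{2} - 341 a\right) = - 1023 a + 3 a^{2}$)
$\left(j{\left(-236 \right)} + 394009\right) \left(-393388 + R{\left(-684,-430 \right)}\right) = \left(3 \left(-236\right) \left(-341 - 236\right) + 394009\right) \left(-393388 - 430\right) = \left(3 \left(-236\right) \left(-577\right) + 394009\right) \left(-393818\right) = \left(408516 + 394009\right) \left(-393818\right) = 802525 \left(-393818\right) = -316048790450$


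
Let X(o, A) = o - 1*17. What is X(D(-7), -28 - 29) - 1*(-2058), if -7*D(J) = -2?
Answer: 14289/7 ≈ 2041.3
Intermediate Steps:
D(J) = 2/7 (D(J) = -⅐*(-2) = 2/7)
X(o, A) = -17 + o (X(o, A) = o - 17 = -17 + o)
X(D(-7), -28 - 29) - 1*(-2058) = (-17 + 2/7) - 1*(-2058) = -117/7 + 2058 = 14289/7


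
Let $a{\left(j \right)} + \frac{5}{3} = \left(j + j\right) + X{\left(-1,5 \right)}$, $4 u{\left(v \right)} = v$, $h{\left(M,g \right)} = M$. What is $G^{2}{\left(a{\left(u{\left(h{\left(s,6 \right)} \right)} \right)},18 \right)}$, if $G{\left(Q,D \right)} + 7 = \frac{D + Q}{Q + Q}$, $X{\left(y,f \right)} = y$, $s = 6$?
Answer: $\frac{1681}{4} \approx 420.25$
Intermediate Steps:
$u{\left(v \right)} = \frac{v}{4}$
$a{\left(j \right)} = - \frac{8}{3} + 2 j$ ($a{\left(j \right)} = - \frac{5}{3} + \left(\left(j + j\right) - 1\right) = - \frac{5}{3} + \left(2 j - 1\right) = - \frac{5}{3} + \left(-1 + 2 j\right) = - \frac{8}{3} + 2 j$)
$G{\left(Q,D \right)} = -7 + \frac{D + Q}{2 Q}$ ($G{\left(Q,D \right)} = -7 + \frac{D + Q}{Q + Q} = -7 + \frac{D + Q}{2 Q}$)
$G^{2}{\left(a{\left(u{\left(h{\left(s,6 \right)} \right)} \right)},18 \right)} = \left(\frac{18 - 13 \left(- \frac{8}{3} + 2 \cdot \frac{1}{4} \cdot 6\right)}{2 \left(- \frac{8}{3} + 2 \cdot \frac{1}{4} \cdot 6\right)}\right)^{2} = \left(\frac{18 - 13 \left(- \frac{8}{3} + 2 \cdot \frac{3}{2}\right)}{2 \left(- \frac{8}{3} + 2 \cdot \frac{3}{2}\right)}\right)^{2} = \left(\frac{18 - 13 \left(- \frac{8}{3} + 3\right)}{2 \left(- \frac{8}{3} + 3\right)}\right)^{2} = \left(\frac{\frac{1}{\frac{1}{3}} \left(18 - \frac{13}{3}\right)}{2}\right)^{2} = \left(\frac{1}{2} \cdot 3 \left(18 - \frac{13}{3}\right)\right)^{2} = \left(\frac{1}{2} \cdot 3 \cdot \frac{41}{3}\right)^{2} = \left(\frac{41}{2}\right)^{2} = \frac{1681}{4}$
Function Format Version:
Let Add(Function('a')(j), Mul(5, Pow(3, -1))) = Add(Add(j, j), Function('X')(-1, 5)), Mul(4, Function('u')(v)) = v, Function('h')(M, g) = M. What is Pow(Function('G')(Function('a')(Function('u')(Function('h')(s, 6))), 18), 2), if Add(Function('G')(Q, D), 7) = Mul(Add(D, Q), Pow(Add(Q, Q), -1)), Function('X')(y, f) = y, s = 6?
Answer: Rational(1681, 4) ≈ 420.25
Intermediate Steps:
Function('u')(v) = Mul(Rational(1, 4), v)
Function('a')(j) = Add(Rational(-8, 3), Mul(2, j)) (Function('a')(j) = Add(Rational(-5, 3), Add(Add(j, j), -1)) = Add(Rational(-5, 3), Add(Mul(2, j), -1)) = Add(Rational(-5, 3), Add(-1, Mul(2, j))) = Add(Rational(-8, 3), Mul(2, j)))
Function('G')(Q, D) = Add(-7, Mul(Rational(1, 2), Pow(Q, -1), Add(D, Q))) (Function('G')(Q, D) = Add(-7, Mul(Add(D, Q), Pow(Add(Q, Q), -1))) = Add(-7, Mul(Add(D, Q), Pow(Mul(2, Q), -1))) = Add(-7, Mul(Add(D, Q), Mul(Rational(1, 2), Pow(Q, -1)))) = Add(-7, Mul(Rational(1, 2), Pow(Q, -1), Add(D, Q))))
Pow(Function('G')(Function('a')(Function('u')(Function('h')(s, 6))), 18), 2) = Pow(Mul(Rational(1, 2), Pow(Add(Rational(-8, 3), Mul(2, Mul(Rational(1, 4), 6))), -1), Add(18, Mul(-13, Add(Rational(-8, 3), Mul(2, Mul(Rational(1, 4), 6)))))), 2) = Pow(Mul(Rational(1, 2), Pow(Add(Rational(-8, 3), Mul(2, Rational(3, 2))), -1), Add(18, Mul(-13, Add(Rational(-8, 3), Mul(2, Rational(3, 2)))))), 2) = Pow(Mul(Rational(1, 2), Pow(Add(Rational(-8, 3), 3), -1), Add(18, Mul(-13, Add(Rational(-8, 3), 3)))), 2) = Pow(Mul(Rational(1, 2), Pow(Rational(1, 3), -1), Add(18, Mul(-13, Rational(1, 3)))), 2) = Pow(Mul(Rational(1, 2), 3, Add(18, Rational(-13, 3))), 2) = Pow(Mul(Rational(1, 2), 3, Rational(41, 3)), 2) = Pow(Rational(41, 2), 2) = Rational(1681, 4)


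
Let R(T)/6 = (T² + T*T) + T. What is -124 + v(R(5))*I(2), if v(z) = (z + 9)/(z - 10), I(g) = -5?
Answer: -8275/64 ≈ -129.30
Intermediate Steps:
R(T) = 6*T + 12*T² (R(T) = 6*((T² + T*T) + T) = 6*((T² + T²) + T) = 6*(2*T² + T) = 6*(T + 2*T²) = 6*T + 12*T²)
v(z) = (9 + z)/(-10 + z)
-124 + v(R(5))*I(2) = -124 + ((9 + 6*5*(1 + 2*5))/(-10 + 6*5*(1 + 2*5)))*(-5) = -124 + ((9 + 6*5*(1 + 10))/(-10 + 6*5*(1 + 10)))*(-5) = -124 + ((9 + 6*5*11)/(-10 + 6*5*11))*(-5) = -124 + ((9 + 330)/(-10 + 330))*(-5) = -124 + (339/320)*(-5) = -124 - 339/64 = -8275/64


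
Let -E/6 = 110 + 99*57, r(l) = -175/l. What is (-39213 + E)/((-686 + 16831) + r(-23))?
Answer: -1695813/371510 ≈ -4.5647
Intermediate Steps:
E = -34518 (E = -6*(110 + 99*57) = -6*(110 + 5643) = -6*5753 = -34518)
(-39213 + E)/((-686 + 16831) + r(-23)) = (-39213 - 34518)/((-686 + 16831) - 175/(-23)) = -73731/(16145 - 175*(-1/23)) = -73731/(16145 + 175/23) = -73731/371510/23 = -73731*23/371510 = -1695813/371510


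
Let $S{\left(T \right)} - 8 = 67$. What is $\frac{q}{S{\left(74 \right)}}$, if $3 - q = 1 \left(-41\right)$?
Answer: $\frac{44}{75} \approx 0.58667$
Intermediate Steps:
$q = 44$ ($q = 3 - 1 \left(-41\right) = 3 - -41 = 3 + 41 = 44$)
$S{\left(T \right)} = 75$ ($S{\left(T \right)} = 8 + 67 = 75$)
$\frac{q}{S{\left(74 \right)}} = \frac{44}{75}$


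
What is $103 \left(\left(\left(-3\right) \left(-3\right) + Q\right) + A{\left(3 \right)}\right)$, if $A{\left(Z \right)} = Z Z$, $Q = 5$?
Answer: $2369$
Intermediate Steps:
$A{\left(Z \right)} = Z^{2}$
$103 \left(\left(\left(-3\right) \left(-3\right) + Q\right) + A{\left(3 \right)}\right) = 103 \left(\left(\left(-3\right) \left(-3\right) + 5\right) + 3^{2}\right) = 103 \left(\left(9 + 5\right) + 9\right) = 103 \left(14 + 9\right) = 103 \cdot 23 = 2369$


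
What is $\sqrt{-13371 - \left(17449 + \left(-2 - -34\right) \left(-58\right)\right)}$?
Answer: $2 i \sqrt{7241} \approx 170.19 i$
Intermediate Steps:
$\sqrt{-13371 - \left(17449 + \left(-2 - -34\right) \left(-58\right)\right)} = \sqrt{-13371 - \left(17449 + \left(-2 + 34\right) \left(-58\right)\right)} = \sqrt{-13371 - \left(17449 - 1856\right)} = \sqrt{-13371 - 15593} = \sqrt{-28964} = 2 i \sqrt{7241}$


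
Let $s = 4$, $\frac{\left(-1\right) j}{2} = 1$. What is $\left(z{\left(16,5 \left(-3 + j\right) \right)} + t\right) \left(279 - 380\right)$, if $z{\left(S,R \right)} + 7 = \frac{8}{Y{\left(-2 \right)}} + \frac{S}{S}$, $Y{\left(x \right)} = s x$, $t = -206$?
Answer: $21513$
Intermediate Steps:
$j = -2$ ($j = \left(-2\right) 1 = -2$)
$Y{\left(x \right)} = 4 x$
$z{\left(S,R \right)} = -7$ ($z{\left(S,R \right)} = -7 + \left(\frac{8}{4 \left(-2\right)} + \frac{S}{S}\right) = -7 + \left(\frac{8}{-8} + 1\right) = -7 + \left(8 \left(- \frac{1}{8}\right) + 1\right) = -7 + \left(-1 + 1\right) = -7 + 0 = -7$)
$\left(z{\left(16,5 \left(-3 + j\right) \right)} + t\right) \left(279 - 380\right) = \left(-7 - 206\right) \left(279 - 380\right) = \left(-213\right) \left(-101\right) = 21513$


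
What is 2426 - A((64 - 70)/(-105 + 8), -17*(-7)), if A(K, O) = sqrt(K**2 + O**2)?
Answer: 2426 - sqrt(133240885)/97 ≈ 2307.0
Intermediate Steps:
2426 - A((64 - 70)/(-105 + 8), -17*(-7)) = 2426 - sqrt(((64 - 70)/(-105 + 8))**2 + (-17*(-7))**2) = 2426 - sqrt((-6/(-97))**2 + 119**2) = 2426 - sqrt((-6*(-1/97))**2 + 14161) = 2426 - sqrt((6/97)**2 + 14161) = 2426 - sqrt(36/9409 + 14161) = 2426 - sqrt(133240885/9409) = 2426 - sqrt(133240885)/97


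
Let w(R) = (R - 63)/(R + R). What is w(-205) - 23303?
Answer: -4776981/205 ≈ -23302.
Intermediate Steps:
w(R) = (-63 + R)/(2*R) (w(R) = (-63 + R)/((2*R)) = (-63 + R)*(1/(2*R)) = (-63 + R)/(2*R))
w(-205) - 23303 = (½)*(-63 - 205)/(-205) - 23303 = (½)*(-1/205)*(-268) - 23303 = 134/205 - 23303 = -4776981/205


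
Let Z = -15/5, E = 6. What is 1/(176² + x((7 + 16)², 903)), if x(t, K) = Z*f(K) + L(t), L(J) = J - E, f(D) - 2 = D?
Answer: 1/28784 ≈ 3.4742e-5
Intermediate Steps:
f(D) = 2 + D
L(J) = -6 + J (L(J) = J - 1*6 = J - 6 = -6 + J)
Z = -3 (Z = -15*⅕ = -3)
x(t, K) = -12 + t - 3*K (x(t, K) = -3*(2 + K) + (-6 + t) = (-6 - 3*K) + (-6 + t) = -12 + t - 3*K)
1/(176² + x((7 + 16)², 903)) = 1/(176² + (-12 + (7 + 16)² - 3*903)) = 1/(30976 + (-12 + 23² - 2709)) = 1/(30976 + (-12 + 529 - 2709)) = 1/(30976 - 2192) = 1/28784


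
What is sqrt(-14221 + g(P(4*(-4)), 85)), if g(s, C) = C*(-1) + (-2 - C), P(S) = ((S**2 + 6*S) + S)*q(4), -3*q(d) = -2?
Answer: I*sqrt(14393) ≈ 119.97*I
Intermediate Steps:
q(d) = 2/3 (q(d) = -1/3*(-2) = 2/3)
P(S) = 2*S**2/3 + 14*S/3 (P(S) = ((S**2 + 6*S) + S)*(2/3) = (S**2 + 7*S)*(2/3) = 2*S**2/3 + 14*S/3)
g(s, C) = -2 - 2*C (g(s, C) = -C + (-2 - C) = -2 - 2*C)
sqrt(-14221 + g(P(4*(-4)), 85)) = sqrt(-14221 + (-2 - 2*85)) = sqrt(-14221 + (-2 - 170)) = sqrt(-14221 - 172) = sqrt(-14393) = I*sqrt(14393)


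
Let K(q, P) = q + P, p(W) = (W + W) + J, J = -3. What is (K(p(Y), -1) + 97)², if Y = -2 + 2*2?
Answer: 9409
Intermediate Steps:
Y = 2 (Y = -2 + 4 = 2)
p(W) = -3 + 2*W (p(W) = (W + W) - 3 = 2*W - 3 = -3 + 2*W)
K(q, P) = P + q
(K(p(Y), -1) + 97)² = ((-1 + (-3 + 2*2)) + 97)² = ((-1 + (-3 + 4)) + 97)² = ((-1 + 1) + 97)² = (0 + 97)² = 97² = 9409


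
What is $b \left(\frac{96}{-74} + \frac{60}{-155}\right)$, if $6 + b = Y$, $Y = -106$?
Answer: $\frac{216384}{1147} \approx 188.65$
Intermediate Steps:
$b = -112$ ($b = -6 - 106 = -112$)
$b \left(\frac{96}{-74} + \frac{60}{-155}\right) = - 112 \left(\frac{96}{-74} + \frac{60}{-155}\right) = - 112 \left(96 \left(- \frac{1}{74}\right) + 60 \left(- \frac{1}{155}\right)\right) = - 112 \left(- \frac{48}{37} - \frac{12}{31}\right) = \left(-112\right) \left(- \frac{1932}{1147}\right) = \frac{216384}{1147}$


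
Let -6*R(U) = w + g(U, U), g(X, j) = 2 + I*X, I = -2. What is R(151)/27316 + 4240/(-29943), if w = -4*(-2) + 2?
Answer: -114372595/817922988 ≈ -0.13983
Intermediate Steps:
g(X, j) = 2 - 2*X
w = 10 (w = 8 + 2 = 10)
R(U) = -2 + U/3 (R(U) = -(10 + (2 - 2*U))/6 = -(12 - 2*U)/6 = -2 + U/3)
R(151)/27316 + 4240/(-29943) = (-2 + (1/3)*151)/27316 + 4240/(-29943) = (-2 + 151/3)*(1/27316) + 4240*(-1/29943) = (145/3)*(1/27316) - 4240/29943 = 145/81948 - 4240/29943 = -114372595/817922988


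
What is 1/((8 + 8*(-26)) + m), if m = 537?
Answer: 1/337 ≈ 0.0029674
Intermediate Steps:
1/((8 + 8*(-26)) + m) = 1/((8 + 8*(-26)) + 537) = 1/((8 - 208) + 537) = 1/(-200 + 537) = 1/337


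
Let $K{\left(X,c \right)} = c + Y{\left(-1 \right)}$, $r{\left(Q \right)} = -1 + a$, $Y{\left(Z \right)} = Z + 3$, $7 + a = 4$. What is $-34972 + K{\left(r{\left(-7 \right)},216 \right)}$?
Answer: $-34754$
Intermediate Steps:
$a = -3$ ($a = -7 + 4 = -3$)
$Y{\left(Z \right)} = 3 + Z$
$r{\left(Q \right)} = -4$ ($r{\left(Q \right)} = -1 - 3 = -4$)
$K{\left(X,c \right)} = 2 + c$ ($K{\left(X,c \right)} = c + \left(3 - 1\right) = c + 2 = 2 + c$)
$-34972 + K{\left(r{\left(-7 \right)},216 \right)} = -34972 + \left(2 + 216\right) = -34972 + 218 = -34754$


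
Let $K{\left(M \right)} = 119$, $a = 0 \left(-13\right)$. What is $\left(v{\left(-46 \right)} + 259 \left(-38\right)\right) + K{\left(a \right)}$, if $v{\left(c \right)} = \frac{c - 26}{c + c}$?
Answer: $- \frac{223611}{23} \approx -9722.2$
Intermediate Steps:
$a = 0$
$v{\left(c \right)} = \frac{-26 + c}{2 c}$
$\left(v{\left(-46 \right)} + 259 \left(-38\right)\right) + K{\left(a \right)} = \left(\frac{-26 - 46}{2 \left(-46\right)} + 259 \left(-38\right)\right) + 119 = \left(\frac{1}{2} \left(- \frac{1}{46}\right) \left(-72\right) - 9842\right) + 119 = \left(\frac{18}{23} - 9842\right) + 119 = - \frac{226348}{23} + 119 = - \frac{223611}{23}$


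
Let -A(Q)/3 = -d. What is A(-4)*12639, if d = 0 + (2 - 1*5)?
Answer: -113751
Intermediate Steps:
d = -3 (d = 0 + (2 - 5) = 0 - 3 = -3)
A(Q) = -9 (A(Q) = -(-3)*(-3) = -3*3 = -9)
A(-4)*12639 = -9*12639 = -113751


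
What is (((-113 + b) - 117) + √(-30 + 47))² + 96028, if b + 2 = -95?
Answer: 202974 - 654*√17 ≈ 2.0028e+5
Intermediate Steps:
b = -97 (b = -2 - 95 = -97)
(((-113 + b) - 117) + √(-30 + 47))² + 96028 = (((-113 - 97) - 117) + √(-30 + 47))² + 96028 = ((-210 - 117) + √17)² + 96028 = (-327 + √17)² + 96028 = 96028 + (-327 + √17)²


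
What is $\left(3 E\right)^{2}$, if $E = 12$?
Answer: $1296$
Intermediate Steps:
$\left(3 E\right)^{2} = \left(3 \cdot 12\right)^{2} = 36^{2} = 1296$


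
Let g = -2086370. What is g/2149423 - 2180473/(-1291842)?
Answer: 1991498423539/2776714907166 ≈ 0.71721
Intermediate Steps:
g/2149423 - 2180473/(-1291842) = -2086370/2149423 - 2180473/(-1291842) = -2086370*1/2149423 - 2180473*(-1/1291842) = -2086370/2149423 + 2180473/1291842 = 1991498423539/2776714907166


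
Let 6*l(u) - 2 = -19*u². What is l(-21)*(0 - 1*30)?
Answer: 41885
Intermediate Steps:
l(u) = ⅓ - 19*u²/6 (l(u) = ⅓ + (-19*u²)/6 = ⅓ - 19*u²/6)
l(-21)*(0 - 1*30) = (⅓ - 19/6*(-21)²)*(0 - 1*30) = (⅓ - 19/6*441)*(0 - 30) = (⅓ - 2793/2)*(-30) = -8377/6*(-30) = 41885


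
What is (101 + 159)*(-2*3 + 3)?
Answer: -780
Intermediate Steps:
(101 + 159)*(-2*3 + 3) = 260*(-6 + 3) = 260*(-3) = -780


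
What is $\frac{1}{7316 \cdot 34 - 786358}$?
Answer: $- \frac{1}{537614} \approx -1.8601 \cdot 10^{-6}$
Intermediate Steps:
$\frac{1}{7316 \cdot 34 - 786358} = \frac{1}{248744 - 786358} = \frac{1}{-537614} = - \frac{1}{537614}$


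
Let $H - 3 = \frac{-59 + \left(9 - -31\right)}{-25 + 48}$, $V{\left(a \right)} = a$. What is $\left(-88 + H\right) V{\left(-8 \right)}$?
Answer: $\frac{15792}{23} \approx 686.61$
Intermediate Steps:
$H = \frac{50}{23}$ ($H = 3 + \frac{-59 + \left(9 - -31\right)}{-25 + 48} = 3 + \frac{-59 + \left(9 + 31\right)}{23} = 3 + \left(-59 + 40\right) \frac{1}{23} = 3 - \frac{19}{23} = \frac{50}{23} \approx 2.1739$)
$\left(-88 + H\right) V{\left(-8 \right)} = \left(-88 + \frac{50}{23}\right) \left(-8\right) = \left(- \frac{1974}{23}\right) \left(-8\right) = \frac{15792}{23}$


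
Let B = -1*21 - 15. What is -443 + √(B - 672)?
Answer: -443 + 2*I*√177 ≈ -443.0 + 26.608*I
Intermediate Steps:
B = -36 (B = -21 - 15 = -36)
-443 + √(B - 672) = -443 + √(-36 - 672) = -443 + √(-708) = -443 + 2*I*√177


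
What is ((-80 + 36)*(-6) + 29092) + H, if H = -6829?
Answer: 22527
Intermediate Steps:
((-80 + 36)*(-6) + 29092) + H = ((-80 + 36)*(-6) + 29092) - 6829 = (-44*(-6) + 29092) - 6829 = (264 + 29092) - 6829 = 29356 - 6829 = 22527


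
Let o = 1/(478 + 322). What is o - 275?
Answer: -219999/800 ≈ -275.00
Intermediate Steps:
o = 1/800 ≈ 0.0012500
o - 275 = 1/800 - 275 = -219999/800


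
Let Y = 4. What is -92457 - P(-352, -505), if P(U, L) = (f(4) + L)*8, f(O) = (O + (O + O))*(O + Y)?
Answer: -89185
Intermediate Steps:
f(O) = 3*O*(4 + O) (f(O) = (O + (O + O))*(O + 4) = (O + 2*O)*(4 + O) = (3*O)*(4 + O) = 3*O*(4 + O))
P(U, L) = 768 + 8*L (P(U, L) = (3*4*(4 + 4) + L)*8 = (3*4*8 + L)*8 = (96 + L)*8 = 768 + 8*L)
-92457 - P(-352, -505) = -92457 - (768 + 8*(-505)) = -92457 - (768 - 4040) = -92457 - 1*(-3272) = -92457 + 3272 = -89185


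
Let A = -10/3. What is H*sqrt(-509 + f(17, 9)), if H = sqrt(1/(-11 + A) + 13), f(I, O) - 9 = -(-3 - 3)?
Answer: 2*I*sqrt(2952638)/43 ≈ 79.922*I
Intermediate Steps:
A = -10/3 (A = -10*1/3 = -10/3 ≈ -3.3333)
f(I, O) = 15 (f(I, O) = 9 - (-3 - 3) = 9 - 1*(-6) = 9 + 6 = 15)
H = 2*sqrt(5977)/43 (H = sqrt(1/(-11 - 10/3) + 13) = sqrt(1/(-43/3) + 13) = sqrt(-3/43 + 13) = sqrt(556/43) = 2*sqrt(5977)/43 ≈ 3.5959)
H*sqrt(-509 + f(17, 9)) = (2*sqrt(5977)/43)*sqrt(-509 + 15) = (2*sqrt(5977)/43)*sqrt(-494) = (2*sqrt(5977)/43)*(I*sqrt(494)) = 2*I*sqrt(2952638)/43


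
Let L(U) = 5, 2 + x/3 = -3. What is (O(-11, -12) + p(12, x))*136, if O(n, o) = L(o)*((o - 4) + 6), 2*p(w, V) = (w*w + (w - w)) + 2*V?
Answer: 952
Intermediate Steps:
x = -15 (x = -6 + 3*(-3) = -6 - 9 = -15)
p(w, V) = V + w²/2 (p(w, V) = ((w*w + (w - w)) + 2*V)/2 = ((w² + 0) + 2*V)/2 = (w² + 2*V)/2 = V + w²/2)
O(n, o) = 10 + 5*o (O(n, o) = 5*((o - 4) + 6) = 5*((-4 + o) + 6) = 5*(2 + o) = 10 + 5*o)
(O(-11, -12) + p(12, x))*136 = ((10 + 5*(-12)) + (-15 + (½)*12²))*136 = ((10 - 60) + (-15 + (½)*144))*136 = (-50 + (-15 + 72))*136 = (-50 + 57)*136 = 7*136 = 952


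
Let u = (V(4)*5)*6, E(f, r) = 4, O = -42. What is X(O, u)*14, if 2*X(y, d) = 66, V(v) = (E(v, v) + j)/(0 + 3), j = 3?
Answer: 462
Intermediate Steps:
V(v) = 7/3 (V(v) = (4 + 3)/(0 + 3) = 7/3)
u = 70 (u = ((7/3)*5)*6 = (35/3)*6 = 70)
X(y, d) = 33 (X(y, d) = (½)*66 = 33)
X(O, u)*14 = 33*14 = 462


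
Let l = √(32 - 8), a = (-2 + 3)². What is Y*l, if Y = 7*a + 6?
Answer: 26*√6 ≈ 63.687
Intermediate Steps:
a = 1 (a = 1² = 1)
Y = 13 (Y = 7*1 + 6 = 7 + 6 = 13)
l = 2*√6 (l = √24 = 2*√6 ≈ 4.8990)
Y*l = 13*(2*√6) = 26*√6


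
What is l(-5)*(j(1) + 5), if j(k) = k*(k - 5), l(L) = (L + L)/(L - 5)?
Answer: 1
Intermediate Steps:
l(L) = 2*L/(-5 + L) (l(L) = (2*L)/(-5 + L) = 2*L/(-5 + L))
j(k) = k*(-5 + k)
l(-5)*(j(1) + 5) = (2*(-5)/(-5 - 5))*(1*(-5 + 1) + 5) = (2*(-5)/(-10))*(1*(-4) + 5) = (2*(-5)*(-⅒))*(-4 + 5) = 1*1 = 1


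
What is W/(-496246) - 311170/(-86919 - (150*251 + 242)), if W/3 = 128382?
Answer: 53173205207/30968479753 ≈ 1.7170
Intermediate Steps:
W = 385146 (W = 3*128382 = 385146)
W/(-496246) - 311170/(-86919 - (150*251 + 242)) = 385146/(-496246) - 311170/(-86919 - (150*251 + 242)) = 385146*(-1/496246) - 311170/(-86919 - (37650 + 242)) = -192573/248123 - 311170/(-86919 - 1*37892) = -192573/248123 - 311170/(-86919 - 37892) = -192573/248123 - 311170/(-124811) = -192573/248123 - 311170*(-1/124811) = -192573/248123 + 311170/124811 = 53173205207/30968479753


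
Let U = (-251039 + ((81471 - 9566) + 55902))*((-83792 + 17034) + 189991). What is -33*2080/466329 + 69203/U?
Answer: -347472135523209/2360596112011808 ≈ -0.14720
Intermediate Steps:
U = -15186249056 (U = (-251039 + (71905 + 55902))*(-66758 + 189991) = (-251039 + 127807)*123233 = -123232*123233 = -15186249056)
-33*2080/466329 + 69203/U = -33*2080/466329 + 69203/(-15186249056) = -68640*1/466329 + 69203*(-1/15186249056) = -22880/155443 - 69203/15186249056 = -347472135523209/2360596112011808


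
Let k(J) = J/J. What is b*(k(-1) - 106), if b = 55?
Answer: -5775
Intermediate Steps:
k(J) = 1
b*(k(-1) - 106) = 55*(1 - 106) = 55*(-105) = -5775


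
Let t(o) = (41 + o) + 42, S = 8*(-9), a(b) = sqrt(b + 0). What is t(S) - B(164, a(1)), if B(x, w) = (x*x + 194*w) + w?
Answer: -27080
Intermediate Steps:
a(b) = sqrt(b)
B(x, w) = x**2 + 195*w (B(x, w) = (x**2 + 194*w) + w = x**2 + 195*w)
S = -72
t(o) = 83 + o
t(S) - B(164, a(1)) = (83 - 72) - (164**2 + 195*sqrt(1)) = 11 - (26896 + 195*1) = 11 - (26896 + 195) = 11 - 1*27091 = 11 - 27091 = -27080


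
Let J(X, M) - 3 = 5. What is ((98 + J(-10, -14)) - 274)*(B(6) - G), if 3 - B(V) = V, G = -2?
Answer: 168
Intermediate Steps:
J(X, M) = 8 (J(X, M) = 3 + 5 = 8)
B(V) = 3 - V
((98 + J(-10, -14)) - 274)*(B(6) - G) = ((98 + 8) - 274)*((3 - 1*6) - 1*(-2)) = (106 - 274)*((3 - 6) + 2) = -168*(-3 + 2) = -168*(-1) = 168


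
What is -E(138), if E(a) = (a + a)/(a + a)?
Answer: -1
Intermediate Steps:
E(a) = 1 (E(a) = (2*a)/((2*a)) = (2*a)*(1/(2*a)) = 1)
-E(138) = -1*1 = -1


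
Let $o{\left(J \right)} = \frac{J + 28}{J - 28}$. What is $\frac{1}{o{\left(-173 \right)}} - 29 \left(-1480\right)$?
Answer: $\frac{6223601}{145} \approx 42921.0$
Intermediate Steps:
$o{\left(J \right)} = \frac{28 + J}{-28 + J}$
$\frac{1}{o{\left(-173 \right)}} - 29 \left(-1480\right) = \frac{1}{\frac{1}{-28 - 173} \left(28 - 173\right)} - 29 \left(-1480\right) = \frac{1}{\frac{1}{-201} \left(-145\right)} - -42920 = \frac{1}{\left(- \frac{1}{201}\right) \left(-145\right)} + 42920 = \frac{1}{\frac{145}{201}} + 42920 = \frac{201}{145} + 42920 = \frac{6223601}{145}$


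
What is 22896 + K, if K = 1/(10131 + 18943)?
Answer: 665678305/29074 ≈ 22896.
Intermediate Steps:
K = 1/29074 ≈ 3.4395e-5
22896 + K = 22896 + 1/29074 = 665678305/29074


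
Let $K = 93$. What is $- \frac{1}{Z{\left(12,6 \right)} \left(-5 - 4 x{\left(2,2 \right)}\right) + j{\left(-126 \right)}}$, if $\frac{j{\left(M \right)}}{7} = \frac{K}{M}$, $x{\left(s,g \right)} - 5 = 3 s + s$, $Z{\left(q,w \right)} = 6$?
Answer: $\frac{6}{2083} \approx 0.0028805$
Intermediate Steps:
$x{\left(s,g \right)} = 5 + 4 s$ ($x{\left(s,g \right)} = 5 + \left(3 s + s\right) = 5 + 4 s$)
$j{\left(M \right)} = \frac{651}{M}$ ($j{\left(M \right)} = 7 \frac{93}{M} = \frac{651}{M}$)
$- \frac{1}{Z{\left(12,6 \right)} \left(-5 - 4 x{\left(2,2 \right)}\right) + j{\left(-126 \right)}} = - \frac{1}{6 \left(-5 - 4 \left(5 + 4 \cdot 2\right)\right) + \frac{651}{-126}} = - \frac{1}{6 \left(-5 - 4 \left(5 + 8\right)\right) + 651 \left(- \frac{1}{126}\right)} = - \frac{1}{6 \left(-5 - 52\right) - \frac{31}{6}} = - \frac{1}{6 \left(-57\right) - \frac{31}{6}} = - \frac{1}{-342 - \frac{31}{6}} = - \frac{1}{- \frac{2083}{6}} = \left(-1\right) \left(- \frac{6}{2083}\right) = \frac{6}{2083}$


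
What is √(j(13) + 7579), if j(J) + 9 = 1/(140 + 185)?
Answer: √31983263/65 ≈ 87.006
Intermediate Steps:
j(J) = -2924/325 (j(J) = -9 + 1/(140 + 185) = -9 + 1/325 = -2924/325)
√(j(13) + 7579) = √(-2924/325 + 7579) = √(2460251/325) = √31983263/65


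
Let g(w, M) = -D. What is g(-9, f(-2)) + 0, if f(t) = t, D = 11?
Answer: -11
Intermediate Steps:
g(w, M) = -11 (g(w, M) = -1*11 = -11)
g(-9, f(-2)) + 0 = -11 + 0 = -11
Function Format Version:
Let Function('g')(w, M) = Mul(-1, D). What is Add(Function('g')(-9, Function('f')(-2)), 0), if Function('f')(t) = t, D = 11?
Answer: -11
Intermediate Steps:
Function('g')(w, M) = -11 (Function('g')(w, M) = Mul(-1, 11) = -11)
Add(Function('g')(-9, Function('f')(-2)), 0) = Add(-11, 0) = -11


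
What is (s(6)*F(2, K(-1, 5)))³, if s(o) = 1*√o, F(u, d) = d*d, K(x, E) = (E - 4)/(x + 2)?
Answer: 6*√6 ≈ 14.697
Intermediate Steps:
K(x, E) = (-4 + E)/(2 + x)
F(u, d) = d²
s(o) = √o
(s(6)*F(2, K(-1, 5)))³ = (√6*((-4 + 5)/(2 - 1))²)³ = (√6*(1/1)²)³ = (√6*(1*1)²)³ = (√6*1²)³ = (√6*1)³ = (√6)³ = 6*√6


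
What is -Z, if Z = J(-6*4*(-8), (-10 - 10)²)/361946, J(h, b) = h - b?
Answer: 8/13921 ≈ 0.00057467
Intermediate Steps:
Z = -8/13921 (Z = (-6*4*(-8) - (-10 - 10)²)/361946 = (-24*(-8) - 1*(-20)²)*(1/361946) = (192 - 1*400)*(1/361946) = (192 - 400)*(1/361946) = -208*1/361946 = -8/13921 ≈ -0.00057467)
-Z = -1*(-8/13921) = 8/13921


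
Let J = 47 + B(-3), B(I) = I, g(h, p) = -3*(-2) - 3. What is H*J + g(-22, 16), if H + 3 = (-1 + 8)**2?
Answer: 2027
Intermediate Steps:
g(h, p) = 3 (g(h, p) = 6 - 3 = 3)
H = 46 (H = -3 + (-1 + 8)**2 = -3 + 7**2 = -3 + 49 = 46)
J = 44 (J = 47 - 3 = 44)
H*J + g(-22, 16) = 46*44 + 3 = 2024 + 3 = 2027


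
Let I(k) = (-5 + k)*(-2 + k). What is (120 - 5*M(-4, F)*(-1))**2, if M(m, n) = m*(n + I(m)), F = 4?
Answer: 1081600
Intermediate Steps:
M(m, n) = m*(10 + n + m**2 - 7*m) (M(m, n) = m*(n + (10 + m**2 - 7*m)) = m*(10 + n + m**2 - 7*m))
(120 - 5*M(-4, F)*(-1))**2 = (120 - (-20)*(10 + 4 + (-4)**2 - 7*(-4))*(-1))**2 = (120 - (-20)*(10 + 4 + 16 + 28)*(-1))**2 = (120 - (-20)*58*(-1))**2 = (120 - 5*(-232)*(-1))**2 = (120 + 1160*(-1))**2 = (120 - 1160)**2 = (-1040)**2 = 1081600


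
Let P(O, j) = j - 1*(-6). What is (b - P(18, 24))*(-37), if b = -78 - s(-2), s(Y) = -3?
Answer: 3885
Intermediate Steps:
P(O, j) = 6 + j (P(O, j) = j + 6 = 6 + j)
b = -75 (b = -78 - 1*(-3) = -78 + 3 = -75)
(b - P(18, 24))*(-37) = (-75 - (6 + 24))*(-37) = (-75 - 1*30)*(-37) = (-75 - 30)*(-37) = -105*(-37) = 3885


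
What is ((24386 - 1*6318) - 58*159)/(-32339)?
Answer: -8846/32339 ≈ -0.27354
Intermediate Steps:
((24386 - 1*6318) - 58*159)/(-32339) = ((24386 - 6318) - 1*9222)*(-1/32339) = (18068 - 9222)*(-1/32339) = 8846*(-1/32339) = -8846/32339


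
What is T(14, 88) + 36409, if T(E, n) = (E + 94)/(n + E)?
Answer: 618971/17 ≈ 36410.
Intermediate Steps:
T(E, n) = (94 + E)/(E + n)
T(14, 88) + 36409 = (94 + 14)/(14 + 88) + 36409 = 108/102 + 36409 = (1/102)*108 + 36409 = 18/17 + 36409 = 618971/17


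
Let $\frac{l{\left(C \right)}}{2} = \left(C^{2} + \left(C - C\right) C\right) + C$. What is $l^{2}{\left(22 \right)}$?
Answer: $1024144$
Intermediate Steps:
$l{\left(C \right)} = 2 C + 2 C^{2}$ ($l{\left(C \right)} = 2 \left(\left(C^{2} + \left(C - C\right) C\right) + C\right) = 2 \left(\left(C^{2} + 0 C\right) + C\right) = 2 \left(\left(C^{2} + 0\right) + C\right) = 2 \left(C^{2} + C\right) = 2 \left(C + C^{2}\right) = 2 C + 2 C^{2}$)
$l^{2}{\left(22 \right)} = \left(2 \cdot 22 \left(1 + 22\right)\right)^{2} = \left(2 \cdot 22 \cdot 23\right)^{2} = 1012^{2} = 1024144$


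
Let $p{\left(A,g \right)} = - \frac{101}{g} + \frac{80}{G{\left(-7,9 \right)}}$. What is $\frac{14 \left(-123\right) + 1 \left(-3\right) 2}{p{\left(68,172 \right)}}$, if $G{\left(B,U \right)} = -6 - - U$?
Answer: $- \frac{891648}{13457} \approx -66.259$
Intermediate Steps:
$G{\left(B,U \right)} = -6 + U$
$p{\left(A,g \right)} = \frac{80}{3} - \frac{101}{g}$ ($p{\left(A,g \right)} = - \frac{101}{g} + \frac{80}{-6 + 9} = - \frac{101}{g} + \frac{80}{3} = \frac{80}{3} - \frac{101}{g}$)
$\frac{14 \left(-123\right) + 1 \left(-3\right) 2}{p{\left(68,172 \right)}} = \frac{14 \left(-123\right) + 1 \left(-3\right) 2}{\frac{80}{3} - \frac{101}{172}} = \frac{-1722 - 6}{\frac{80}{3} - \frac{101}{172}} = - \frac{1728}{\frac{13457}{516}} = \left(-1728\right) \frac{516}{13457} = - \frac{891648}{13457}$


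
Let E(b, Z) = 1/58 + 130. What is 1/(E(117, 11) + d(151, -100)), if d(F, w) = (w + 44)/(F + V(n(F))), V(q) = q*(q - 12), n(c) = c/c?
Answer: 290/37589 ≈ 0.0077150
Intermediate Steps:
n(c) = 1
V(q) = q*(-12 + q)
E(b, Z) = 7541/58 (E(b, Z) = 1/58 + 130 = 7541/58)
d(F, w) = (44 + w)/(-11 + F) (d(F, w) = (w + 44)/(F + 1*(-12 + 1)) = (44 + w)/(F + 1*(-11)) = (44 + w)/(F - 11) = (44 + w)/(-11 + F))
1/(E(117, 11) + d(151, -100)) = 1/(7541/58 + (44 - 100)/(-11 + 151)) = 1/(7541/58 - 56/140) = 1/(7541/58 + (1/140)*(-56)) = 1/(7541/58 - ⅖) = 1/(37589/290) = 290/37589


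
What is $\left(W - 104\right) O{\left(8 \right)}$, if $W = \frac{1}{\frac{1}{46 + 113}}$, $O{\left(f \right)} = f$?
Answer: $440$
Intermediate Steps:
$W = 159$ ($W = \frac{1}{\frac{1}{159}} = 159$)
$\left(W - 104\right) O{\left(8 \right)} = \left(159 - 104\right) 8 = 55 \cdot 8 = 440$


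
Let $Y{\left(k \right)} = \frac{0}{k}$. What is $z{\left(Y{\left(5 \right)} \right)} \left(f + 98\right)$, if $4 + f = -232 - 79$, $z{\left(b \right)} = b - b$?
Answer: $0$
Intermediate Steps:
$Y{\left(k \right)} = 0$
$z{\left(b \right)} = 0$
$f = -315$ ($f = -4 - 311 = -315$)
$z{\left(Y{\left(5 \right)} \right)} \left(f + 98\right) = 0 \left(-315 + 98\right) = 0 \left(-217\right) = 0$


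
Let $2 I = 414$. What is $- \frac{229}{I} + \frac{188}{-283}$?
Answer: $- \frac{103723}{58581} \approx -1.7706$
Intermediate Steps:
$I = 207$ ($I = \frac{1}{2} \cdot 414 = 207$)
$- \frac{229}{I} + \frac{188}{-283} = - \frac{229}{207} + \frac{188}{-283} = \left(-229\right) \frac{1}{207} + 188 \left(- \frac{1}{283}\right) = - \frac{229}{207} - \frac{188}{283} = - \frac{103723}{58581}$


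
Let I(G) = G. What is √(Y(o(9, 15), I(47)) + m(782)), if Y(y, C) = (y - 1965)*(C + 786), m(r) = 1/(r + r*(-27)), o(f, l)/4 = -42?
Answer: I*√183626800682767/10166 ≈ 1333.0*I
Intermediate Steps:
o(f, l) = -168 (o(f, l) = 4*(-42) = -168)
m(r) = -1/(26*r) (m(r) = 1/(r - 27*r) = 1/(-26*r) = -1/(26*r))
Y(y, C) = (-1965 + y)*(786 + C)
√(Y(o(9, 15), I(47)) + m(782)) = √((-1544490 - 1965*47 + 786*(-168) + 47*(-168)) - 1/26/782) = √((-1544490 - 92355 - 132048 - 7896) - 1/26*1/782) = √(-1776789 - 1/20332) = √(-36125673949/20332) = I*√183626800682767/10166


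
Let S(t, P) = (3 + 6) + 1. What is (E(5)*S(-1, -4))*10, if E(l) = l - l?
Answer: 0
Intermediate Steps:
E(l) = 0
S(t, P) = 10 (S(t, P) = 9 + 1 = 10)
(E(5)*S(-1, -4))*10 = (0*10)*10 = 0*10 = 0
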